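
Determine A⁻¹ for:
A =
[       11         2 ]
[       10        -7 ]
det(A) = -97
A⁻¹ =
[     7/97      2/97 ]
[    10/97    -11/97 ]

For a 2×2 matrix A = [[a, b], [c, d]] with det(A) ≠ 0, A⁻¹ = (1/det(A)) * [[d, -b], [-c, a]].
det(A) = (11)*(-7) - (2)*(10) = -77 - 20 = -97.
A⁻¹ = (1/-97) * [[-7, -2], [-10, 11]].
Dividing each entry by -97 and reducing:
A⁻¹ =
[     7/97      2/97 ]
[    10/97    -11/97 ]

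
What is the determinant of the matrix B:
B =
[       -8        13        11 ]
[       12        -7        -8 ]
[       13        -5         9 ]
det(B) = -1591

Expand along row 0 (cofactor expansion): det(B) = a*(e*i - f*h) - b*(d*i - f*g) + c*(d*h - e*g), where the 3×3 is [[a, b, c], [d, e, f], [g, h, i]].
Minor M_00 = (-7)*(9) - (-8)*(-5) = -63 - 40 = -103.
Minor M_01 = (12)*(9) - (-8)*(13) = 108 + 104 = 212.
Minor M_02 = (12)*(-5) - (-7)*(13) = -60 + 91 = 31.
det(B) = (-8)*(-103) - (13)*(212) + (11)*(31) = 824 - 2756 + 341 = -1591.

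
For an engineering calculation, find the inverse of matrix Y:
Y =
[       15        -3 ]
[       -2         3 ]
det(Y) = 39
Y⁻¹ =
[     1/13      1/13 ]
[     2/39      5/13 ]

For a 2×2 matrix Y = [[a, b], [c, d]] with det(Y) ≠ 0, Y⁻¹ = (1/det(Y)) * [[d, -b], [-c, a]].
det(Y) = (15)*(3) - (-3)*(-2) = 45 - 6 = 39.
Y⁻¹ = (1/39) * [[3, 3], [2, 15]].
Dividing each entry by 39 and reducing:
Y⁻¹ =
[     1/13      1/13 ]
[     2/39      5/13 ]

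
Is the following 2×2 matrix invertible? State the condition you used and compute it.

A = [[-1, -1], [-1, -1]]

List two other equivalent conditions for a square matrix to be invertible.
No, not invertible; det(A) = 0 (two rows are equal, so the rows are linearly dependent). Equivalent conditions (failing for this A): rank(A) < 2; Ax = 0 has non-trivial solutions; 0 is an eigenvalue; the columns are linearly dependent.

To check invertibility, compute det(A).
In this matrix, row 0 and the last row are identical, so one row is a scalar multiple of another and the rows are linearly dependent.
A matrix with linearly dependent rows has det = 0 and is not invertible.
Equivalent failed conditions:
- rank(A) < 2.
- Ax = 0 has non-trivial solutions.
- 0 is an eigenvalue.
- The columns are linearly dependent.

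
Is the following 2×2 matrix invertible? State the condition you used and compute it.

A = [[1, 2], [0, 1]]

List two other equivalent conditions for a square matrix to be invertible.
Yes, invertible; det(A) = 1 ≠ 0. Equivalent conditions: rank(A) = 2; Ax = 0 has only the trivial solution; 0 is not an eigenvalue; the columns of A are linearly independent.

To check invertibility, compute det(A).
The given matrix is triangular, so det(A) equals the product of its diagonal entries = 1 ≠ 0.
Since det(A) ≠ 0, A is invertible.
Equivalent conditions for a square matrix A to be invertible:
- rank(A) = 2 (full rank).
- The homogeneous system Ax = 0 has only the trivial solution x = 0.
- 0 is not an eigenvalue of A.
- The columns (equivalently rows) of A are linearly independent.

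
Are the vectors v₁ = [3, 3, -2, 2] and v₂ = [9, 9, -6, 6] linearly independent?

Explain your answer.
No, linearly dependent (v₂ = 3·v₁)

Check whether there is a scalar k with v₂ = k·v₁.
Comparing components, k = 3 satisfies 3·[3, 3, -2, 2] = [9, 9, -6, 6].
Since v₂ is a scalar multiple of v₁, the two vectors are linearly dependent.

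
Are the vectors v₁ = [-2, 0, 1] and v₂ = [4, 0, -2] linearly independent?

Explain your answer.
No, linearly dependent (v₂ = -2·v₁)

Check whether there is a scalar k with v₂ = k·v₁.
Comparing components, k = -2 satisfies -2·[-2, 0, 1] = [4, 0, -2].
Since v₂ is a scalar multiple of v₁, the two vectors are linearly dependent.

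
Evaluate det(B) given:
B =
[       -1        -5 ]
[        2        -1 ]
det(B) = 11

For a 2×2 matrix [[a, b], [c, d]], det = a*d - b*c.
det(B) = (-1)*(-1) - (-5)*(2) = 1 + 10 = 11.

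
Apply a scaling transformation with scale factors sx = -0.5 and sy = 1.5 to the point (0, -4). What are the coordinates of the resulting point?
(0.0, -6.0)

Scaling matrix:
[[-0.50, 0], [0, 1.50]]
Result: (0 × -0.5, -4 × 1.5) = (0.0, -6.0)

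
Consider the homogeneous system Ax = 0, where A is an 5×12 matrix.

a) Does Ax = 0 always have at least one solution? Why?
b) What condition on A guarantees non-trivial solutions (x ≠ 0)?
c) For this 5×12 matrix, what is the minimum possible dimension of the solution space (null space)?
a) Yes, x = 0 is always a solution. b) When A has linearly dependent columns (rank < n). c) Minimum nullity = 7.

a) x = 0 satisfies A·0 = 0, so the zero vector is always a solution.
b) Non-trivial solutions exist iff the columns of A are linearly dependent, equivalently rank(A) < n (the number of columns).
c) By rank-nullity, rank(A) + nullity(A) = n = 12. Since A has only 5 rows, rank(A) ≤ 5, so nullity(A) ≥ 12 - 5 = 7.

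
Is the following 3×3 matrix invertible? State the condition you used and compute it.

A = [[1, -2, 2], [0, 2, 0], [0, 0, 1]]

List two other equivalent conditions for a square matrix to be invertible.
Yes, invertible; det(A) = 2 ≠ 0. Equivalent conditions: rank(A) = 3; Ax = 0 has only the trivial solution; 0 is not an eigenvalue; the columns of A are linearly independent.

To check invertibility, compute det(A).
The given matrix is triangular, so det(A) equals the product of its diagonal entries = 2 ≠ 0.
Since det(A) ≠ 0, A is invertible.
Equivalent conditions for a square matrix A to be invertible:
- rank(A) = 3 (full rank).
- The homogeneous system Ax = 0 has only the trivial solution x = 0.
- 0 is not an eigenvalue of A.
- The columns (equivalently rows) of A are linearly independent.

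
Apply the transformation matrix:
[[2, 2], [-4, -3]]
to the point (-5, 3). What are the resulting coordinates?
(-4, 11)

Matrix multiplication:
[[2, 2], [-4, -3]] × [-5, 3]ᵀ
= [2×-5 + 2×3, -4×-5 + -3×3]ᵀ
= [-4.0000, 11.0000]ᵀ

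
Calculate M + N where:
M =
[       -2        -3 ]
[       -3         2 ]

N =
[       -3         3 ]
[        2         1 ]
M + N =
[       -5         0 ]
[       -1         3 ]

Matrix addition is elementwise: (M+N)[i][j] = M[i][j] + N[i][j].
  (M+N)[0][0] = (-2) + (-3) = -5
  (M+N)[0][1] = (-3) + (3) = 0
  (M+N)[1][0] = (-3) + (2) = -1
  (M+N)[1][1] = (2) + (1) = 3
M + N =
[       -5         0 ]
[       -1         3 ]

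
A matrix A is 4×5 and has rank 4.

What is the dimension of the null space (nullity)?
1

The rank-nullity theorem for an m×n matrix states:
rank(A) + nullity(A) = n (the number of columns).
Here n = 5 and rank(A) = 4, so nullity(A) = 5 - 4 = 1.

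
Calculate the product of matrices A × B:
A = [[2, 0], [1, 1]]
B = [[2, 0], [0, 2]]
[[4, 0], [2, 2]]

Matrix multiplication:
C[0][0] = 2×2 + 0×0 = 4
C[0][1] = 2×0 + 0×2 = 0
C[1][0] = 1×2 + 1×0 = 2
C[1][1] = 1×0 + 1×2 = 2
Result: [[4, 0], [2, 2]]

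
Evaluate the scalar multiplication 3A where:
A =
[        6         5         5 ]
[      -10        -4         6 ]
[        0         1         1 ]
3A =
[       18        15        15 ]
[      -30       -12        18 ]
[        0         3         3 ]

Scalar multiplication is elementwise: (3A)[i][j] = 3 * A[i][j].
  (3A)[0][0] = 3 * (6) = 18
  (3A)[0][1] = 3 * (5) = 15
  (3A)[0][2] = 3 * (5) = 15
  (3A)[1][0] = 3 * (-10) = -30
  (3A)[1][1] = 3 * (-4) = -12
  (3A)[1][2] = 3 * (6) = 18
  (3A)[2][0] = 3 * (0) = 0
  (3A)[2][1] = 3 * (1) = 3
  (3A)[2][2] = 3 * (1) = 3
3A =
[       18        15        15 ]
[      -30       -12        18 ]
[        0         3         3 ]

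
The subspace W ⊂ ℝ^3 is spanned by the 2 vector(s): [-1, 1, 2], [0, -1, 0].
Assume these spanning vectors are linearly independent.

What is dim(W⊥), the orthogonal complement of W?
dim(W⊥) = 1

For any subspace W of ℝ^n, dim(W) + dim(W⊥) = n (the whole-space dimension).
Here the given 2 vectors are linearly independent, so dim(W) = 2.
Thus dim(W⊥) = n - dim(W) = 3 - 2 = 1.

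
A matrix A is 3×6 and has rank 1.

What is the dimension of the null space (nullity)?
5

The rank-nullity theorem for an m×n matrix states:
rank(A) + nullity(A) = n (the number of columns).
Here n = 6 and rank(A) = 1, so nullity(A) = 6 - 1 = 5.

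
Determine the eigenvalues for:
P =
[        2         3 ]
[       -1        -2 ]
λ = -1, 1

Solve det(P - λI) = 0. For a 2×2 matrix the characteristic equation is λ² - (trace)λ + det = 0.
trace(P) = a + d = 2 - 2 = 0.
det(P) = a*d - b*c = (2)*(-2) - (3)*(-1) = -4 + 3 = -1.
Characteristic equation: λ² - (0)λ + (-1) = 0.
Discriminant = (0)² - 4*(-1) = 0 + 4 = 4.
λ = (0 ± √4) / 2 = (0 ± 2) / 2 = -1, 1.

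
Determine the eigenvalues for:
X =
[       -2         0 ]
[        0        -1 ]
λ = -2, -1

Solve det(X - λI) = 0. For a 2×2 matrix the characteristic equation is λ² - (trace)λ + det = 0.
trace(X) = a + d = -2 - 1 = -3.
det(X) = a*d - b*c = (-2)*(-1) - (0)*(0) = 2 - 0 = 2.
Characteristic equation: λ² - (-3)λ + (2) = 0.
Discriminant = (-3)² - 4*(2) = 9 - 8 = 1.
λ = (-3 ± √1) / 2 = (-3 ± 1) / 2 = -2, -1.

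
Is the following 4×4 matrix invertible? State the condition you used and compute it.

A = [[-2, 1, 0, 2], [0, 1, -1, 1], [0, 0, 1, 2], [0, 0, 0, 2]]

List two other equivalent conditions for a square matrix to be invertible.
Yes, invertible; det(A) = -4 ≠ 0. Equivalent conditions: rank(A) = 4; Ax = 0 has only the trivial solution; 0 is not an eigenvalue; the columns of A are linearly independent.

To check invertibility, compute det(A).
The given matrix is triangular, so det(A) equals the product of its diagonal entries = -4 ≠ 0.
Since det(A) ≠ 0, A is invertible.
Equivalent conditions for a square matrix A to be invertible:
- rank(A) = 4 (full rank).
- The homogeneous system Ax = 0 has only the trivial solution x = 0.
- 0 is not an eigenvalue of A.
- The columns (equivalently rows) of A are linearly independent.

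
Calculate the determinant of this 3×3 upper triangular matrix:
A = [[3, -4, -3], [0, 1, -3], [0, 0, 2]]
6

The determinant of a triangular matrix is the product of its diagonal entries (the off-diagonal entries above the diagonal do not affect it).
det(A) = (3) * (1) * (2) = 6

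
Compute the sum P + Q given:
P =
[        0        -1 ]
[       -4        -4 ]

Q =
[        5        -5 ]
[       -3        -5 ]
P + Q =
[        5        -6 ]
[       -7        -9 ]

Matrix addition is elementwise: (P+Q)[i][j] = P[i][j] + Q[i][j].
  (P+Q)[0][0] = (0) + (5) = 5
  (P+Q)[0][1] = (-1) + (-5) = -6
  (P+Q)[1][0] = (-4) + (-3) = -7
  (P+Q)[1][1] = (-4) + (-5) = -9
P + Q =
[        5        -6 ]
[       -7        -9 ]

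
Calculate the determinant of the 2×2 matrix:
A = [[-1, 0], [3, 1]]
-1

For A = [[a, b], [c, d]], det(A) = a*d - b*c.
det(A) = (-1)*(1) - (0)*(3) = -1 - 0 = -1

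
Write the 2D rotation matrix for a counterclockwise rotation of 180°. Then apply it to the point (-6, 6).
R = [[-1, 0], [0, -1]]; R·(-6, 6) = (6, -6)

Rotation matrix formula: R(θ) = [[cos θ, -sin θ], [sin θ, cos θ]]
For θ = 180°:
cos(180°) = -1
sin(180°) = 0
R = [[-1, 0], [0, -1]]
Apply to (-6, 6): [-1·-6 + (0)·6, 0·-6 + -1·6] = (6, -6)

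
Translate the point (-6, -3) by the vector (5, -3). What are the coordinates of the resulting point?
(-1, -6)

Translation by (5, -3):
x' = -6 + 5 = -1
y' = -3 + -3 = -6
Homogeneous matrix: [[1, 0, 5], [0, 1, -3], [0, 0, 1]]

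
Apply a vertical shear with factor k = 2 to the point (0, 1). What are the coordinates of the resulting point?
(0, 1)

Shear matrix for vertical shear with factor k = 2:
[[1, 0], [2, 1]]
Result: (0, 1) → (0, 1)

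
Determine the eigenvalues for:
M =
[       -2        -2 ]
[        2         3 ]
λ = -1, 2

Solve det(M - λI) = 0. For a 2×2 matrix the characteristic equation is λ² - (trace)λ + det = 0.
trace(M) = a + d = -2 + 3 = 1.
det(M) = a*d - b*c = (-2)*(3) - (-2)*(2) = -6 + 4 = -2.
Characteristic equation: λ² - (1)λ + (-2) = 0.
Discriminant = (1)² - 4*(-2) = 1 + 8 = 9.
λ = (1 ± √9) / 2 = (1 ± 3) / 2 = -1, 2.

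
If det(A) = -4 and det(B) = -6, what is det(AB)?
24

Use the multiplicative property of determinants: det(AB) = det(A)*det(B).
det(AB) = (-4)*(-6) = 24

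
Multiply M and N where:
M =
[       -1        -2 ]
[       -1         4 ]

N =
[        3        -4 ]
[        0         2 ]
MN =
[       -3         0 ]
[       -3        12 ]

Matrix multiplication: (MN)[i][j] = sum over k of M[i][k] * N[k][j].
  (MN)[0][0] = (-1)*(3) + (-2)*(0) = -3
  (MN)[0][1] = (-1)*(-4) + (-2)*(2) = 0
  (MN)[1][0] = (-1)*(3) + (4)*(0) = -3
  (MN)[1][1] = (-1)*(-4) + (4)*(2) = 12
MN =
[       -3         0 ]
[       -3        12 ]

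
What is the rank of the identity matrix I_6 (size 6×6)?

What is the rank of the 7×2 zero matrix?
rank(I_6) = 6, rank(0) = 0

The identity I_6 has 6 columns that are the standard basis vectors e_1, …, e_6. These are linearly independent, so all 6 columns are pivots and rank(I_6) = 6.
The 7×2 zero matrix has every entry zero, so every row is the zero row and there are no pivots; rank(0) = 0.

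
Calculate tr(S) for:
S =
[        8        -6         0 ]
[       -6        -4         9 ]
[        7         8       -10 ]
tr(S) = 8 - 4 - 10 = -6

The trace of a square matrix is the sum of its diagonal entries.
Diagonal entries of S: S[0][0] = 8, S[1][1] = -4, S[2][2] = -10.
tr(S) = 8 - 4 - 10 = -6.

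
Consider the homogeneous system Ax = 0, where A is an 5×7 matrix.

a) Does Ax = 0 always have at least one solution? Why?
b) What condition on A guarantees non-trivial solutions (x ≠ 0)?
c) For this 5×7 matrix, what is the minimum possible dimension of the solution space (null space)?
a) Yes, x = 0 is always a solution. b) When A has linearly dependent columns (rank < n). c) Minimum nullity = 2.

a) x = 0 satisfies A·0 = 0, so the zero vector is always a solution.
b) Non-trivial solutions exist iff the columns of A are linearly dependent, equivalently rank(A) < n (the number of columns).
c) By rank-nullity, rank(A) + nullity(A) = n = 7. Since A has only 5 rows, rank(A) ≤ 5, so nullity(A) ≥ 7 - 5 = 2.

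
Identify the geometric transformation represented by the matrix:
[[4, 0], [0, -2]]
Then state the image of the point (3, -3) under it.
non-uniform scaling by (4, -2); image of (3, -3) is (12, 6)

This is diagonal with distinct entries, so it scales the x-axis by 4 and the y-axis by -2.
The matrix [[4, 0], [0, -2]] represents: non-uniform scaling by (4, -2).
Applying it to (3, -3): [4·3 + 0·-3, 0·3 + -2·-3] = (12, 6).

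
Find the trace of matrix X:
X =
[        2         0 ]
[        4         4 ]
tr(X) = 2 + 4 = 6

The trace of a square matrix is the sum of its diagonal entries.
Diagonal entries of X: X[0][0] = 2, X[1][1] = 4.
tr(X) = 2 + 4 = 6.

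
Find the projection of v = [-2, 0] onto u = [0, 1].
[0, 0]

The projection of v onto u is proj_u(v) = ((v·u) / (u·u)) · u.
v·u = (-2)*(0) + (0)*(1) = 0.
u·u = (0)*(0) + (1)*(1) = 1.
coefficient = 0 / 1 = 0.
proj_u(v) = 0 · [0, 1] = [0, 0].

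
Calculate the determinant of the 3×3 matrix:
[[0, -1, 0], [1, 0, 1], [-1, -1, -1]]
0

Expansion along first row:
det = 0·det([[0,1],[-1,-1]]) - -1·det([[1,1],[-1,-1]]) + 0·det([[1,0],[-1,-1]])
    = 0·(0·-1 - 1·-1) - -1·(1·-1 - 1·-1) + 0·(1·-1 - 0·-1)
    = 0·1 - -1·0 + 0·-1
    = 0 + 0 + 0 = 0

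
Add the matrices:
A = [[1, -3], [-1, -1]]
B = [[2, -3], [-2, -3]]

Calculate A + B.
[[3, -6], [-3, -4]]

Add corresponding elements:
(1)+(2)=3
(-3)+(-3)=-6
(-1)+(-2)=-3
(-1)+(-3)=-4
A + B = [[3, -6], [-3, -4]]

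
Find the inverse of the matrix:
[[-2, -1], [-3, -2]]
[[-2, 1], [3, -2]]

For [[a,b],[c,d]], inverse = (1/det)·[[d,-b],[-c,a]]
det = -2·-2 - -1·-3 = 1
Inverse = (1/1)·[[-2, 1], [3, -2]]
        = [[-2, 1], [3, -2]]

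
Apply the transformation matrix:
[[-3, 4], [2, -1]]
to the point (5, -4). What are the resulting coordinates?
(-31, 14)

Matrix multiplication:
[[-3, 4], [2, -1]] × [5, -4]ᵀ
= [-3×5 + 4×-4, 2×5 + -1×-4]ᵀ
= [-31.0000, 14.0000]ᵀ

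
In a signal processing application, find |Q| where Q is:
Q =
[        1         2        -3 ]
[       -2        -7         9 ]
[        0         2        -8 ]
det(Q) = 18

Expand along row 0 (cofactor expansion): det(Q) = a*(e*i - f*h) - b*(d*i - f*g) + c*(d*h - e*g), where the 3×3 is [[a, b, c], [d, e, f], [g, h, i]].
Minor M_00 = (-7)*(-8) - (9)*(2) = 56 - 18 = 38.
Minor M_01 = (-2)*(-8) - (9)*(0) = 16 - 0 = 16.
Minor M_02 = (-2)*(2) - (-7)*(0) = -4 - 0 = -4.
det(Q) = (1)*(38) - (2)*(16) + (-3)*(-4) = 38 - 32 + 12 = 18.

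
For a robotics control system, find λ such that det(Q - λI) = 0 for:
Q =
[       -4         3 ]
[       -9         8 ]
λ = -1, 5

Solve det(Q - λI) = 0. For a 2×2 matrix the characteristic equation is λ² - (trace)λ + det = 0.
trace(Q) = a + d = -4 + 8 = 4.
det(Q) = a*d - b*c = (-4)*(8) - (3)*(-9) = -32 + 27 = -5.
Characteristic equation: λ² - (4)λ + (-5) = 0.
Discriminant = (4)² - 4*(-5) = 16 + 20 = 36.
λ = (4 ± √36) / 2 = (4 ± 6) / 2 = -1, 5.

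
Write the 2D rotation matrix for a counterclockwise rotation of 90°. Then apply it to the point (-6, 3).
R = [[0, -1], [1, 0]]; R·(-6, 3) = (-3, -6)

Rotation matrix formula: R(θ) = [[cos θ, -sin θ], [sin θ, cos θ]]
For θ = 90°:
cos(90°) = 0
sin(90°) = 1
R = [[0, -1], [1, 0]]
Apply to (-6, 3): [0·-6 + (-1)·3, 1·-6 + 0·3] = (-3, -6)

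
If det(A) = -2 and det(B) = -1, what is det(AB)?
2

Use the multiplicative property of determinants: det(AB) = det(A)*det(B).
det(AB) = (-2)*(-1) = 2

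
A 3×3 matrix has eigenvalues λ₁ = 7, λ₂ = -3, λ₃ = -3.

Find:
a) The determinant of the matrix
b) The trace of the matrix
det = 63, trace = 1

Two standard eigenvalue identities:
- det(A) equals the product of the eigenvalues (counted with multiplicity).
- trace(A) equals the sum of the eigenvalues.
det(A) = (7)*(-3)*(-3) = 63.
trace(A) = 7 - 3 - 3 = 1.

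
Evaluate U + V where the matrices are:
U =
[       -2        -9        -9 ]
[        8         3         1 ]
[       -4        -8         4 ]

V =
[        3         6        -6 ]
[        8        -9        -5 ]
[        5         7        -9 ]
U + V =
[        1        -3       -15 ]
[       16        -6        -4 ]
[        1        -1        -5 ]

Matrix addition is elementwise: (U+V)[i][j] = U[i][j] + V[i][j].
  (U+V)[0][0] = (-2) + (3) = 1
  (U+V)[0][1] = (-9) + (6) = -3
  (U+V)[0][2] = (-9) + (-6) = -15
  (U+V)[1][0] = (8) + (8) = 16
  (U+V)[1][1] = (3) + (-9) = -6
  (U+V)[1][2] = (1) + (-5) = -4
  (U+V)[2][0] = (-4) + (5) = 1
  (U+V)[2][1] = (-8) + (7) = -1
  (U+V)[2][2] = (4) + (-9) = -5
U + V =
[        1        -3       -15 ]
[       16        -6        -4 ]
[        1        -1        -5 ]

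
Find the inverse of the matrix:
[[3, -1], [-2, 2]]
[[1/2, 1/4], [1/2, 3/4]]

For [[a,b],[c,d]], inverse = (1/det)·[[d,-b],[-c,a]]
det = 3·2 - -1·-2 = 4
Inverse = (1/4)·[[2, 1], [2, 3]]
        = [[1/2, 1/4], [1/2, 3/4]]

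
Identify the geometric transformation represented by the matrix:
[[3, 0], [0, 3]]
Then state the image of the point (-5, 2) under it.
uniform scaling by factor 3; image of (-5, 2) is (-15, 6)

This is a diagonal matrix with equal entries 3, so it scales both axes by the same factor 3.
The matrix [[3, 0], [0, 3]] represents: uniform scaling by factor 3.
Applying it to (-5, 2): [3·-5 + 0·2, 0·-5 + 3·2] = (-15, 6).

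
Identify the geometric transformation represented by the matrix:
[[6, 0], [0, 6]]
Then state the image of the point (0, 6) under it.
uniform scaling by factor 6; image of (0, 6) is (0, 36)

This is a diagonal matrix with equal entries 6, so it scales both axes by the same factor 6.
The matrix [[6, 0], [0, 6]] represents: uniform scaling by factor 6.
Applying it to (0, 6): [6·0 + 0·6, 0·0 + 6·6] = (0, 36).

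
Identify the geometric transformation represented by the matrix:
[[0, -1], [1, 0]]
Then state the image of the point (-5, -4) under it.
rotation by 90° counterclockwise; image of (-5, -4) is (4, -5)

This matches the form [[cos θ, -sin θ], [sin θ, cos θ]] of a rotation matrix; reading off cos θ and sin θ gives the angle.
The matrix [[0, -1], [1, 0]] represents: rotation by 90° counterclockwise.
Applying it to (-5, -4): [0·-5 + -1·-4, 1·-5 + 0·-4] = (4, -5).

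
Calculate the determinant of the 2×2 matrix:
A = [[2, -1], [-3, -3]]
-9

For A = [[a, b], [c, d]], det(A) = a*d - b*c.
det(A) = (2)*(-3) - (-1)*(-3) = -6 - 3 = -9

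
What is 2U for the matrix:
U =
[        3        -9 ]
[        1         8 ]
2U =
[        6       -18 ]
[        2        16 ]

Scalar multiplication is elementwise: (2U)[i][j] = 2 * U[i][j].
  (2U)[0][0] = 2 * (3) = 6
  (2U)[0][1] = 2 * (-9) = -18
  (2U)[1][0] = 2 * (1) = 2
  (2U)[1][1] = 2 * (8) = 16
2U =
[        6       -18 ]
[        2        16 ]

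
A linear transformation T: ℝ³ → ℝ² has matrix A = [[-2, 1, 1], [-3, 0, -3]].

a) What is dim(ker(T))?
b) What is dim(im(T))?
dim(ker) = 1, dim(im) = 2

The two rows are not scalar multiples of one another (no single k satisfies row 2 = k × row 1), so they are linearly independent.
Thus rank(A) = 2.
dim(im(T)) = rank(A) = 2.
By the rank-nullity theorem applied to T: ℝ³ → ℝ², rank(A) + nullity(A) = 3 (the domain dimension), so dim(ker(T)) = 3 - 2 = 1.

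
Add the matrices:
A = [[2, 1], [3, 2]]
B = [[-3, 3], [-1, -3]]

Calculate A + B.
[[-1, 4], [2, -1]]

Add corresponding elements:
(2)+(-3)=-1
(1)+(3)=4
(3)+(-1)=2
(2)+(-3)=-1
A + B = [[-1, 4], [2, -1]]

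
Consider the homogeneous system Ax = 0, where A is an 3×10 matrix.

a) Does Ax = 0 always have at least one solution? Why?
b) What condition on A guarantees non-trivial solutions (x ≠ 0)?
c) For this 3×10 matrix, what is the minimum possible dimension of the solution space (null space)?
a) Yes, x = 0 is always a solution. b) When A has linearly dependent columns (rank < n). c) Minimum nullity = 7.

a) x = 0 satisfies A·0 = 0, so the zero vector is always a solution.
b) Non-trivial solutions exist iff the columns of A are linearly dependent, equivalently rank(A) < n (the number of columns).
c) By rank-nullity, rank(A) + nullity(A) = n = 10. Since A has only 3 rows, rank(A) ≤ 3, so nullity(A) ≥ 10 - 3 = 7.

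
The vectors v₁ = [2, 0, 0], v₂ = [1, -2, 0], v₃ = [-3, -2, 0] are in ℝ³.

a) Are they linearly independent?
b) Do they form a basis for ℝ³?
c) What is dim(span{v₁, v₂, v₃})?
Not independent, not a basis, dim(span) = 2

Check whether v₃ can be written as a linear combination of v₁ and v₂.
v₃ = (-2)·v₁ + (1)·v₂ = [-3, -2, 0], so the three vectors are linearly dependent.
Thus they do not form a basis for ℝ³, and dim(span{v₁, v₂, v₃}) = 2 (spanned by v₁ and v₂).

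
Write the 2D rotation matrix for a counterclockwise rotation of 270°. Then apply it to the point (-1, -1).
R = [[0, 1], [-1, 0]]; R·(-1, -1) = (-1, 1)

Rotation matrix formula: R(θ) = [[cos θ, -sin θ], [sin θ, cos θ]]
For θ = 270°:
cos(270°) = 0
sin(270°) = -1
R = [[0, 1], [-1, 0]]
Apply to (-1, -1): [0·-1 + (1)·-1, -1·-1 + 0·-1] = (-1, 1)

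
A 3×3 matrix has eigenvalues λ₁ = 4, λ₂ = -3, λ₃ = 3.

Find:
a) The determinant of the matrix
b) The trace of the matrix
det = -36, trace = 4

Two standard eigenvalue identities:
- det(A) equals the product of the eigenvalues (counted with multiplicity).
- trace(A) equals the sum of the eigenvalues.
det(A) = (4)*(-3)*(3) = -36.
trace(A) = 4 - 3 + 3 = 4.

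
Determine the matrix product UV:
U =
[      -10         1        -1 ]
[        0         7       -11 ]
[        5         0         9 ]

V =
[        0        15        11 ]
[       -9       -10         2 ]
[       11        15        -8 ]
UV =
[      -20      -175      -100 ]
[     -184      -235       102 ]
[       99       210       -17 ]

Matrix multiplication: (UV)[i][j] = sum over k of U[i][k] * V[k][j].
  (UV)[0][0] = (-10)*(0) + (1)*(-9) + (-1)*(11) = -20
  (UV)[0][1] = (-10)*(15) + (1)*(-10) + (-1)*(15) = -175
  (UV)[0][2] = (-10)*(11) + (1)*(2) + (-1)*(-8) = -100
  (UV)[1][0] = (0)*(0) + (7)*(-9) + (-11)*(11) = -184
  (UV)[1][1] = (0)*(15) + (7)*(-10) + (-11)*(15) = -235
  (UV)[1][2] = (0)*(11) + (7)*(2) + (-11)*(-8) = 102
  (UV)[2][0] = (5)*(0) + (0)*(-9) + (9)*(11) = 99
  (UV)[2][1] = (5)*(15) + (0)*(-10) + (9)*(15) = 210
  (UV)[2][2] = (5)*(11) + (0)*(2) + (9)*(-8) = -17
UV =
[      -20      -175      -100 ]
[     -184      -235       102 ]
[       99       210       -17 ]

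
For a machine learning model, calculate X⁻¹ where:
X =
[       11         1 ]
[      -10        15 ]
det(X) = 175
X⁻¹ =
[     3/35    -1/175 ]
[     2/35    11/175 ]

For a 2×2 matrix X = [[a, b], [c, d]] with det(X) ≠ 0, X⁻¹ = (1/det(X)) * [[d, -b], [-c, a]].
det(X) = (11)*(15) - (1)*(-10) = 165 + 10 = 175.
X⁻¹ = (1/175) * [[15, -1], [10, 11]].
Dividing each entry by 175 and reducing:
X⁻¹ =
[     3/35    -1/175 ]
[     2/35    11/175 ]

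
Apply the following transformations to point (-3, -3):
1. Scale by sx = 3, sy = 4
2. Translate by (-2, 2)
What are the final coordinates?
(-11, -10)

Step 1: Scale (-3, -3) by (sx, sy) = (3, 4) → (-9, -12)
Step 2: Translate by (-2, 2) → (-11, -10)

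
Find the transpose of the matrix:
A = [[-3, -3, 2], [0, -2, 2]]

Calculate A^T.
[[-3, 0], [-3, -2], [2, 2]]

The transpose sends entry (i,j) to (j,i); rows become columns.
Row 0 of A: [-3, -3, 2] -> column 0 of A^T.
Row 1 of A: [0, -2, 2] -> column 1 of A^T.
A^T = [[-3, 0], [-3, -2], [2, 2]]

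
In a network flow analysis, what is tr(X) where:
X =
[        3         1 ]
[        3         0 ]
tr(X) = 3 + 0 = 3

The trace of a square matrix is the sum of its diagonal entries.
Diagonal entries of X: X[0][0] = 3, X[1][1] = 0.
tr(X) = 3 + 0 = 3.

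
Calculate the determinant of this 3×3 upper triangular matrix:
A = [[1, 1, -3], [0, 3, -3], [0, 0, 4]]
12

The determinant of a triangular matrix is the product of its diagonal entries (the off-diagonal entries above the diagonal do not affect it).
det(A) = (1) * (3) * (4) = 12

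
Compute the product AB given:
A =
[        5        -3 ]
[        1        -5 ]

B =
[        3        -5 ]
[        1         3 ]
AB =
[       12       -34 ]
[       -2       -20 ]

Matrix multiplication: (AB)[i][j] = sum over k of A[i][k] * B[k][j].
  (AB)[0][0] = (5)*(3) + (-3)*(1) = 12
  (AB)[0][1] = (5)*(-5) + (-3)*(3) = -34
  (AB)[1][0] = (1)*(3) + (-5)*(1) = -2
  (AB)[1][1] = (1)*(-5) + (-5)*(3) = -20
AB =
[       12       -34 ]
[       -2       -20 ]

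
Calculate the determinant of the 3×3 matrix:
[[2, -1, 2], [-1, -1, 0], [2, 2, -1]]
3

Expansion along first row:
det = 2·det([[-1,0],[2,-1]]) - -1·det([[-1,0],[2,-1]]) + 2·det([[-1,-1],[2,2]])
    = 2·(-1·-1 - 0·2) - -1·(-1·-1 - 0·2) + 2·(-1·2 - -1·2)
    = 2·1 - -1·1 + 2·0
    = 2 + 1 + 0 = 3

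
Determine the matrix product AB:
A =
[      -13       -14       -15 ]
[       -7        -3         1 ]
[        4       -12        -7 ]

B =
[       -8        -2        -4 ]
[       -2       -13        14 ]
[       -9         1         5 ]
AB =
[      267       193      -219 ]
[       53        54        -9 ]
[       55       141      -219 ]

Matrix multiplication: (AB)[i][j] = sum over k of A[i][k] * B[k][j].
  (AB)[0][0] = (-13)*(-8) + (-14)*(-2) + (-15)*(-9) = 267
  (AB)[0][1] = (-13)*(-2) + (-14)*(-13) + (-15)*(1) = 193
  (AB)[0][2] = (-13)*(-4) + (-14)*(14) + (-15)*(5) = -219
  (AB)[1][0] = (-7)*(-8) + (-3)*(-2) + (1)*(-9) = 53
  (AB)[1][1] = (-7)*(-2) + (-3)*(-13) + (1)*(1) = 54
  (AB)[1][2] = (-7)*(-4) + (-3)*(14) + (1)*(5) = -9
  (AB)[2][0] = (4)*(-8) + (-12)*(-2) + (-7)*(-9) = 55
  (AB)[2][1] = (4)*(-2) + (-12)*(-13) + (-7)*(1) = 141
  (AB)[2][2] = (4)*(-4) + (-12)*(14) + (-7)*(5) = -219
AB =
[      267       193      -219 ]
[       53        54        -9 ]
[       55       141      -219 ]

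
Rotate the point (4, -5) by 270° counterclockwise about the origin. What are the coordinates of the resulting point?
(-5, -4)

Rotation matrix R(θ) = [[cos θ, -sin θ], [sin θ, cos θ]]; for θ = 270°:
R = [[0, 1], [-1, 0]]
Result: R × [4, -5]ᵀ = [0·4 + (1)·-5, -1·4 + (0)·-5]ᵀ = (-5, -4)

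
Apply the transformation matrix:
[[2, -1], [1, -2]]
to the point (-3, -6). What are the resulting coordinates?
(0, 9)

Matrix multiplication:
[[2, -1], [1, -2]] × [-3, -6]ᵀ
= [2×-3 + -1×-6, 1×-3 + -2×-6]ᵀ
= [0.0000, 9.0000]ᵀ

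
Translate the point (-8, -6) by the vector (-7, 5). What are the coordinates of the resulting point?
(-15, -1)

Translation by (-7, 5):
x' = -8 + -7 = -15
y' = -6 + 5 = -1
Homogeneous matrix: [[1, 0, -7], [0, 1, 5], [0, 0, 1]]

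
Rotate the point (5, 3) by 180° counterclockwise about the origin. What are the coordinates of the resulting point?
(-5, -3)

Rotation matrix R(θ) = [[cos θ, -sin θ], [sin θ, cos θ]]; for θ = 180°:
R = [[-1, 0], [0, -1]]
Result: R × [5, 3]ᵀ = [-1·5 + (0)·3, 0·5 + (-1)·3]ᵀ = (-5, -3)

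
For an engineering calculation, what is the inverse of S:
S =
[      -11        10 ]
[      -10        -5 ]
det(S) = 155
S⁻¹ =
[    -1/31     -2/31 ]
[     2/31   -11/155 ]

For a 2×2 matrix S = [[a, b], [c, d]] with det(S) ≠ 0, S⁻¹ = (1/det(S)) * [[d, -b], [-c, a]].
det(S) = (-11)*(-5) - (10)*(-10) = 55 + 100 = 155.
S⁻¹ = (1/155) * [[-5, -10], [10, -11]].
Dividing each entry by 155 and reducing:
S⁻¹ =
[    -1/31     -2/31 ]
[     2/31   -11/155 ]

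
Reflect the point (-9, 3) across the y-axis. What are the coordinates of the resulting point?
(9, 3)

Reflection across y-axis: (-9, 3) → (9, 3)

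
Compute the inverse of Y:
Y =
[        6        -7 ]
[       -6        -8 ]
det(Y) = -90
Y⁻¹ =
[     4/45     -7/90 ]
[    -1/15     -1/15 ]

For a 2×2 matrix Y = [[a, b], [c, d]] with det(Y) ≠ 0, Y⁻¹ = (1/det(Y)) * [[d, -b], [-c, a]].
det(Y) = (6)*(-8) - (-7)*(-6) = -48 - 42 = -90.
Y⁻¹ = (1/-90) * [[-8, 7], [6, 6]].
Dividing each entry by -90 and reducing:
Y⁻¹ =
[     4/45     -7/90 ]
[    -1/15     -1/15 ]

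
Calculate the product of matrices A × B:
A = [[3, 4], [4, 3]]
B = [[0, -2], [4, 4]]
[[16, 10], [12, 4]]

Matrix multiplication:
C[0][0] = 3×0 + 4×4 = 16
C[0][1] = 3×-2 + 4×4 = 10
C[1][0] = 4×0 + 3×4 = 12
C[1][1] = 4×-2 + 3×4 = 4
Result: [[16, 10], [12, 4]]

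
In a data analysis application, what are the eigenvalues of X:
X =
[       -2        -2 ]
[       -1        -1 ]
λ = -3, 0

Solve det(X - λI) = 0. For a 2×2 matrix the characteristic equation is λ² - (trace)λ + det = 0.
trace(X) = a + d = -2 - 1 = -3.
det(X) = a*d - b*c = (-2)*(-1) - (-2)*(-1) = 2 - 2 = 0.
Characteristic equation: λ² - (-3)λ + (0) = 0.
Discriminant = (-3)² - 4*(0) = 9 - 0 = 9.
λ = (-3 ± √9) / 2 = (-3 ± 3) / 2 = -3, 0.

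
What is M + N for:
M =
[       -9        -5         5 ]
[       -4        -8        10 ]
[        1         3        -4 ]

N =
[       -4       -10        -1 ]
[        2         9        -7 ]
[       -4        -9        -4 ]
M + N =
[      -13       -15         4 ]
[       -2         1         3 ]
[       -3        -6        -8 ]

Matrix addition is elementwise: (M+N)[i][j] = M[i][j] + N[i][j].
  (M+N)[0][0] = (-9) + (-4) = -13
  (M+N)[0][1] = (-5) + (-10) = -15
  (M+N)[0][2] = (5) + (-1) = 4
  (M+N)[1][0] = (-4) + (2) = -2
  (M+N)[1][1] = (-8) + (9) = 1
  (M+N)[1][2] = (10) + (-7) = 3
  (M+N)[2][0] = (1) + (-4) = -3
  (M+N)[2][1] = (3) + (-9) = -6
  (M+N)[2][2] = (-4) + (-4) = -8
M + N =
[      -13       -15         4 ]
[       -2         1         3 ]
[       -3        -6        -8 ]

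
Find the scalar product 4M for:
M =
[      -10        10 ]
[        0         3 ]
4M =
[      -40        40 ]
[        0        12 ]

Scalar multiplication is elementwise: (4M)[i][j] = 4 * M[i][j].
  (4M)[0][0] = 4 * (-10) = -40
  (4M)[0][1] = 4 * (10) = 40
  (4M)[1][0] = 4 * (0) = 0
  (4M)[1][1] = 4 * (3) = 12
4M =
[      -40        40 ]
[        0        12 ]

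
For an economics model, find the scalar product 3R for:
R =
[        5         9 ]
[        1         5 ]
3R =
[       15        27 ]
[        3        15 ]

Scalar multiplication is elementwise: (3R)[i][j] = 3 * R[i][j].
  (3R)[0][0] = 3 * (5) = 15
  (3R)[0][1] = 3 * (9) = 27
  (3R)[1][0] = 3 * (1) = 3
  (3R)[1][1] = 3 * (5) = 15
3R =
[       15        27 ]
[        3        15 ]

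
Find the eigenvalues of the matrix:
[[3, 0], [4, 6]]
λ = 3 and λ = 6

Characteristic equation: det(A - λI) = 0
λ² - (trace)λ + (det) = 0
λ² - (9)λ + (18) = 0
λ² - 9λ + 18 = 0
Solving: λ = 3, 6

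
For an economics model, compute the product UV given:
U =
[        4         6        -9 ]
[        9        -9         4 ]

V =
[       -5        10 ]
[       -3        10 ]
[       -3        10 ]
UV =
[      -11        10 ]
[      -30        40 ]

Matrix multiplication: (UV)[i][j] = sum over k of U[i][k] * V[k][j].
  (UV)[0][0] = (4)*(-5) + (6)*(-3) + (-9)*(-3) = -11
  (UV)[0][1] = (4)*(10) + (6)*(10) + (-9)*(10) = 10
  (UV)[1][0] = (9)*(-5) + (-9)*(-3) + (4)*(-3) = -30
  (UV)[1][1] = (9)*(10) + (-9)*(10) + (4)*(10) = 40
UV =
[      -11        10 ]
[      -30        40 ]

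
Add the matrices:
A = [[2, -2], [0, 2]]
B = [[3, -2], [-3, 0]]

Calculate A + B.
[[5, -4], [-3, 2]]

Add corresponding elements:
(2)+(3)=5
(-2)+(-2)=-4
(0)+(-3)=-3
(2)+(0)=2
A + B = [[5, -4], [-3, 2]]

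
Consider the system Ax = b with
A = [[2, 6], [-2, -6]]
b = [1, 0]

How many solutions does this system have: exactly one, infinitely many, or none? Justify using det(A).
No solution

det(A) = (2)*(-6) - (6)*(-2) = 0, so A is singular.
The column space of A is span(column 1) = span([2, -2]).
b = [1, 0] is not a scalar multiple of column 1, so b ∉ column space and the system is inconsistent — no solution.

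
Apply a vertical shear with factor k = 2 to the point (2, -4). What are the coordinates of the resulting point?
(2, 0)

Shear matrix for vertical shear with factor k = 2:
[[1, 0], [2, 1]]
Result: (2, -4) → (2, 0)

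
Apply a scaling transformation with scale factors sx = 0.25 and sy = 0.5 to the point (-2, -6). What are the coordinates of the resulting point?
(-0.5, -3.0)

Scaling matrix:
[[0.25, 0], [0, 0.50]]
Result: (-2 × 0.25, -6 × 0.5) = (-0.5, -3.0)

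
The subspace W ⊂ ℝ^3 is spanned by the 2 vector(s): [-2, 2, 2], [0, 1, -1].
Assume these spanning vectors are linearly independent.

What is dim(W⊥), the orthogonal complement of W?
dim(W⊥) = 1

For any subspace W of ℝ^n, dim(W) + dim(W⊥) = n (the whole-space dimension).
Here the given 2 vectors are linearly independent, so dim(W) = 2.
Thus dim(W⊥) = n - dim(W) = 3 - 2 = 1.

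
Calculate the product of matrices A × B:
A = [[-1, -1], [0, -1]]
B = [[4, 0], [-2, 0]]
[[-2, 0], [2, 0]]

Matrix multiplication:
C[0][0] = -1×4 + -1×-2 = -2
C[0][1] = -1×0 + -1×0 = 0
C[1][0] = 0×4 + -1×-2 = 2
C[1][1] = 0×0 + -1×0 = 0
Result: [[-2, 0], [2, 0]]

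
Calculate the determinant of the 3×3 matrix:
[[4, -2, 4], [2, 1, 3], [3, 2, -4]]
-70

Expansion along first row:
det = 4·det([[1,3],[2,-4]]) - -2·det([[2,3],[3,-4]]) + 4·det([[2,1],[3,2]])
    = 4·(1·-4 - 3·2) - -2·(2·-4 - 3·3) + 4·(2·2 - 1·3)
    = 4·-10 - -2·-17 + 4·1
    = -40 + -34 + 4 = -70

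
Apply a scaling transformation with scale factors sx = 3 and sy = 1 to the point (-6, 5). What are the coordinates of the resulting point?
(-18, 5)

Scaling matrix:
[[3, 0], [0, 1]]
Result: (-6 × 3, 5 × 1) = (-18, 5)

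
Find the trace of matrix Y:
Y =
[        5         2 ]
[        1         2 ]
tr(Y) = 5 + 2 = 7

The trace of a square matrix is the sum of its diagonal entries.
Diagonal entries of Y: Y[0][0] = 5, Y[1][1] = 2.
tr(Y) = 5 + 2 = 7.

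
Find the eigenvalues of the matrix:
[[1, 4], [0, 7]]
λ = 1 and λ = 7

Characteristic equation: det(A - λI) = 0
λ² - (trace)λ + (det) = 0
λ² - (8)λ + (7) = 0
λ² - 8λ + 7 = 0
Solving: λ = 1, 7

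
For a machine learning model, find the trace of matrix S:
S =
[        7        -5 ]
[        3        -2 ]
tr(S) = 7 - 2 = 5

The trace of a square matrix is the sum of its diagonal entries.
Diagonal entries of S: S[0][0] = 7, S[1][1] = -2.
tr(S) = 7 - 2 = 5.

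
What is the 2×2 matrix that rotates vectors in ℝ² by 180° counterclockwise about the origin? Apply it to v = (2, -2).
R = [[-1, 0], [0, -1]]; R·v = (-2, 2)

A counterclockwise rotation by angle θ in ℝ² has matrix R(θ) = [[cos θ, -sin θ], [sin θ, cos θ]].
For θ = 180°: cos θ = -1, sin θ = 0.
R(180°) = [[-1, 0], [0, -1]].
R·v = [-1·2 + (0)·-2, 0·2 + -1·-2] = (-2, 2).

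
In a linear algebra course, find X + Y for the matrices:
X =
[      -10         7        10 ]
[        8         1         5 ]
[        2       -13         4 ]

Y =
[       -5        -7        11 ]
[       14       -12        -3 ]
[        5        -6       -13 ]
X + Y =
[      -15         0        21 ]
[       22       -11         2 ]
[        7       -19        -9 ]

Matrix addition is elementwise: (X+Y)[i][j] = X[i][j] + Y[i][j].
  (X+Y)[0][0] = (-10) + (-5) = -15
  (X+Y)[0][1] = (7) + (-7) = 0
  (X+Y)[0][2] = (10) + (11) = 21
  (X+Y)[1][0] = (8) + (14) = 22
  (X+Y)[1][1] = (1) + (-12) = -11
  (X+Y)[1][2] = (5) + (-3) = 2
  (X+Y)[2][0] = (2) + (5) = 7
  (X+Y)[2][1] = (-13) + (-6) = -19
  (X+Y)[2][2] = (4) + (-13) = -9
X + Y =
[      -15         0        21 ]
[       22       -11         2 ]
[        7       -19        -9 ]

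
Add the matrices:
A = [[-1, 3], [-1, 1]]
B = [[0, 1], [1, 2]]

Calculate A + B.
[[-1, 4], [0, 3]]

Add corresponding elements:
(-1)+(0)=-1
(3)+(1)=4
(-1)+(1)=0
(1)+(2)=3
A + B = [[-1, 4], [0, 3]]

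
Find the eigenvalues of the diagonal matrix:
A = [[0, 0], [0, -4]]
λ₁ = 0, λ₂ = -4

The characteristic polynomial of A is det(A - λI) = (0 - λ)(-4 - λ) = 0.
The roots are λ = 0 and λ = -4, so the eigenvalues are the diagonal entries.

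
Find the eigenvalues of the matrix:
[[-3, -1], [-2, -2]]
λ = -4 and λ = -1

Characteristic equation: det(A - λI) = 0
λ² - (trace)λ + (det) = 0
λ² - (-5)λ + (4) = 0
λ² + 5λ + 4 = 0
Solving: λ = -4, -1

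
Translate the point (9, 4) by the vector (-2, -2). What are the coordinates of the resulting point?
(7, 2)

Translation by (-2, -2):
x' = 9 + -2 = 7
y' = 4 + -2 = 2
Homogeneous matrix: [[1, 0, -2], [0, 1, -2], [0, 0, 1]]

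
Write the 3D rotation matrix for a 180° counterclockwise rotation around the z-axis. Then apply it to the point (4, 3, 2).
R = [[-1, 0, 0], [0, -1, 0], [0, 0, 1]]; R·(4, 3, 2) = (-4, -3, 2)

Rotation matrix for 180° around z-axis:
cos(180°) = -1, sin(180°) = 0
R = [[-1, 0, 0], [0, -1, 0], [0, 0, 1]]
Apply to (4, 3, 2): R·[4, 3, 2]ᵀ = (-4, -3, 2)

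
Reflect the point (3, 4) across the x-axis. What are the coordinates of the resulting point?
(3, -4)

Reflection across x-axis: (3, 4) → (3, -4)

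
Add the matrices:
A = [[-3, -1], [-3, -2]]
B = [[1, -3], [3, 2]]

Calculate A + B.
[[-2, -4], [0, 0]]

Add corresponding elements:
(-3)+(1)=-2
(-1)+(-3)=-4
(-3)+(3)=0
(-2)+(2)=0
A + B = [[-2, -4], [0, 0]]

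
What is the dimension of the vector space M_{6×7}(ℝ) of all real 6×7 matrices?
Dimension = 42

A real 6×7 matrix is determined by its 6·7 = 42 independent entries.
A standard basis is {E_ij : 1 ≤ i ≤ 6, 1 ≤ j ≤ 7}, where E_ij has a 1 in position (i, j) and 0 elsewhere — there are 42 such matrices, and they are linearly independent and span M_{6×7}(ℝ).
Therefore dim(M_{6×7}(ℝ)) = 42.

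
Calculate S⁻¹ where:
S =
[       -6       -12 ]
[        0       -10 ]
det(S) = 60
S⁻¹ =
[     -1/6       1/5 ]
[        0     -1/10 ]

For a 2×2 matrix S = [[a, b], [c, d]] with det(S) ≠ 0, S⁻¹ = (1/det(S)) * [[d, -b], [-c, a]].
det(S) = (-6)*(-10) - (-12)*(0) = 60 - 0 = 60.
S⁻¹ = (1/60) * [[-10, 12], [0, -6]].
Dividing each entry by 60 and reducing:
S⁻¹ =
[     -1/6       1/5 ]
[        0     -1/10 ]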